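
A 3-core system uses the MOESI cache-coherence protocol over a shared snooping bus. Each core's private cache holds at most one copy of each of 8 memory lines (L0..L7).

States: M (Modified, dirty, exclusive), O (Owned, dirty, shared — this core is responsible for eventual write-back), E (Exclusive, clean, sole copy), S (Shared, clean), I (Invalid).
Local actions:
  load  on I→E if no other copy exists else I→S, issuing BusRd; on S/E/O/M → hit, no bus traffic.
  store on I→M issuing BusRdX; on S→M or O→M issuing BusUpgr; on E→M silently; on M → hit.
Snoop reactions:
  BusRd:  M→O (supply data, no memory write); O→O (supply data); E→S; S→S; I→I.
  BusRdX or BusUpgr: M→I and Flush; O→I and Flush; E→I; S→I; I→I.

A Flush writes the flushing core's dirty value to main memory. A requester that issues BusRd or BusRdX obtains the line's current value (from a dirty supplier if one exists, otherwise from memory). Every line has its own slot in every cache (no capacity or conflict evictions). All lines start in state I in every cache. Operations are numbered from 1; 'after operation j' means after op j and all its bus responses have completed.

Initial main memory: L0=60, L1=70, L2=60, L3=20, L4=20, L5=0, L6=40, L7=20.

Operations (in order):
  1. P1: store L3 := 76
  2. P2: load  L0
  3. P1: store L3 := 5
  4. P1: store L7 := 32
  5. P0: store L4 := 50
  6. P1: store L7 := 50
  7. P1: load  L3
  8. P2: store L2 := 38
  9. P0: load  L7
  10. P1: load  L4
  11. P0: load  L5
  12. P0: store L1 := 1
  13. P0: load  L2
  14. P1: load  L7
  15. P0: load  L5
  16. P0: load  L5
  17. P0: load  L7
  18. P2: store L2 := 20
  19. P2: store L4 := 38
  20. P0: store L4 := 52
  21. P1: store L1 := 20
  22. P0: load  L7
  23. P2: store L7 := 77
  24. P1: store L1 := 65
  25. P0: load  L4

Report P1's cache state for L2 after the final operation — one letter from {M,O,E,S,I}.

state = I

[1] P1: store L3 := 76 | P0:I, P1:M(76), P2:I | bus: BusRdX
[2] P2: load  L0 | P0:I, P1:I, P2:E(60) | bus: BusRd
[3] P1: store L3 := 5 | P0:I, P1:M(5), P2:I | bus: none
[4] P1: store L7 := 32 | P0:I, P1:M(32), P2:I | bus: BusRdX
[5] P0: store L4 := 50 | P0:M(50), P1:I, P2:I | bus: BusRdX
[6] P1: store L7 := 50 | P0:I, P1:M(50), P2:I | bus: none
[7] P1: load  L3 | P0:I, P1:M(5), P2:I | bus: none
[8] P2: store L2 := 38 | P0:I, P1:I, P2:M(38) | bus: BusRdX
[9] P0: load  L7 | P0:S(50), P1:O(50), P2:I | bus: BusRd
[10] P1: load  L4 | P0:O(50), P1:S(50), P2:I | bus: BusRd
[11] P0: load  L5 | P0:E(0), P1:I, P2:I | bus: BusRd
[12] P0: store L1 := 1 | P0:M(1), P1:I, P2:I | bus: BusRdX
[13] P0: load  L2 | P0:S(38), P1:I, P2:O(38) | bus: BusRd
[14] P1: load  L7 | P0:S(50), P1:O(50), P2:I | bus: none
[15] P0: load  L5 | P0:E(0), P1:I, P2:I | bus: none
[16] P0: load  L5 | P0:E(0), P1:I, P2:I | bus: none
[17] P0: load  L7 | P0:S(50), P1:O(50), P2:I | bus: none
[18] P2: store L2 := 20 | P0:I, P1:I, P2:M(20) | bus: BusUpgr
[19] P2: store L4 := 38 | P0:I, P1:I, P2:M(38) | bus: BusRdX,Flush
[20] P0: store L4 := 52 | P0:M(52), P1:I, P2:I | bus: BusRdX,Flush
[21] P1: store L1 := 20 | P0:I, P1:M(20), P2:I | bus: BusRdX,Flush
[22] P0: load  L7 | P0:S(50), P1:O(50), P2:I | bus: none
[23] P2: store L7 := 77 | P0:I, P1:I, P2:M(77) | bus: BusRdX,Flush
[24] P1: store L1 := 65 | P0:I, P1:M(65), P2:I | bus: none
[25] P0: load  L4 | P0:M(52), P1:I, P2:I | bus: none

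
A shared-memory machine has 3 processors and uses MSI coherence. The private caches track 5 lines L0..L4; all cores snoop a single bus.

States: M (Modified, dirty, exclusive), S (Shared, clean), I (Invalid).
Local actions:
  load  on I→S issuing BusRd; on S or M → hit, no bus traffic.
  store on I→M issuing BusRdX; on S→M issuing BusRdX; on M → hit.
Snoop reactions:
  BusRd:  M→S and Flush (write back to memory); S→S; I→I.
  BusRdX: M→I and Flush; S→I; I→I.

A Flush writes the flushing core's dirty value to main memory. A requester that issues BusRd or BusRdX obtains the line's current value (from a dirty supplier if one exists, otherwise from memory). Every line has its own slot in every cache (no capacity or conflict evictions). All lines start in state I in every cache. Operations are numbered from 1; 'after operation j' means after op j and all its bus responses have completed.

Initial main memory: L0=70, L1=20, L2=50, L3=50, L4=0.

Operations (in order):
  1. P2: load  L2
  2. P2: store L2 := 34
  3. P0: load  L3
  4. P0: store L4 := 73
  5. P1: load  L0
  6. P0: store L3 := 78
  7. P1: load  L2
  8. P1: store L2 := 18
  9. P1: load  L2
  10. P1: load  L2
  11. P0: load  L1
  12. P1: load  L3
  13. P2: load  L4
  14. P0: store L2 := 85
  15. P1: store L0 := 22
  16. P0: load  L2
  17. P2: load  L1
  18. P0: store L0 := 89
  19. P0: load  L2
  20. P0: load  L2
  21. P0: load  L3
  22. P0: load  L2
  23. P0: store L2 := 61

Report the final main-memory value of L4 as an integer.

memory[L4] = 73

  op1 P2: load  L2 → I/I/S on L2; bus BusRd; mem=50
  op2 P2: store L2 := 34 → I/I/M on L2; bus BusRdX; mem=50
  op3 P0: load  L3 → S/I/I on L3; bus BusRd; mem=50
  op4 P0: store L4 := 73 → M/I/I on L4; bus BusRdX; mem=0
  op5 P1: load  L0 → I/S/I on L0; bus BusRd; mem=70
  op6 P0: store L3 := 78 → M/I/I on L3; bus BusRdX; mem=50
  op7 P1: load  L2 → I/S/S on L2; bus BusRd Flush; mem=34
  op8 P1: store L2 := 18 → I/M/I on L2; bus BusRdX; mem=34
  op9 P1: load  L2 → I/M/I on L2; bus (none); mem=34
  op10 P1: load  L2 → I/M/I on L2; bus (none); mem=34
  op11 P0: load  L1 → S/I/I on L1; bus BusRd; mem=20
  op12 P1: load  L3 → S/S/I on L3; bus BusRd Flush; mem=78
  op13 P2: load  L4 → S/I/S on L4; bus BusRd Flush; mem=73
  op14 P0: store L2 := 85 → M/I/I on L2; bus BusRdX Flush; mem=18
  op15 P1: store L0 := 22 → I/M/I on L0; bus BusRdX; mem=70
  op16 P0: load  L2 → M/I/I on L2; bus (none); mem=18
  op17 P2: load  L1 → S/I/S on L1; bus BusRd; mem=20
  op18 P0: store L0 := 89 → M/I/I on L0; bus BusRdX Flush; mem=22
  op19 P0: load  L2 → M/I/I on L2; bus (none); mem=18
  op20 P0: load  L2 → M/I/I on L2; bus (none); mem=18
  op21 P0: load  L3 → S/S/I on L3; bus (none); mem=78
  op22 P0: load  L2 → M/I/I on L2; bus (none); mem=18
  op23 P0: store L2 := 61 → M/I/I on L2; bus (none); mem=18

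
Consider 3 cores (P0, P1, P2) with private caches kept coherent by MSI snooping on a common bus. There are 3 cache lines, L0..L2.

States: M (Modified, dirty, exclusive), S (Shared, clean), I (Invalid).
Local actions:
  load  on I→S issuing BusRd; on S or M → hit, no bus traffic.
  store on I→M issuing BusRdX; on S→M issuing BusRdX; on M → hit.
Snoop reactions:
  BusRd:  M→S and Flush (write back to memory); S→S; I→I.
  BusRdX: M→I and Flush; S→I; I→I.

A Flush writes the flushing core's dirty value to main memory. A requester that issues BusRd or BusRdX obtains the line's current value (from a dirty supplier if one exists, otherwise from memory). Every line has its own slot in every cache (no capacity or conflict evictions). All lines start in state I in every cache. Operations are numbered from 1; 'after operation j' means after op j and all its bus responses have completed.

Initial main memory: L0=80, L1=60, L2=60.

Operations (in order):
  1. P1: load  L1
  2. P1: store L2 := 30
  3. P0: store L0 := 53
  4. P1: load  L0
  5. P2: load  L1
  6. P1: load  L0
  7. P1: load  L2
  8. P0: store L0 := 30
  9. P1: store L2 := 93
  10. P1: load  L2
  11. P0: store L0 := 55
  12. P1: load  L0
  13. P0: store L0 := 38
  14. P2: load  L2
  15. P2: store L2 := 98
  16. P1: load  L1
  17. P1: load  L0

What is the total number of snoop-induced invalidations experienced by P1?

invalidations = 3

  op1 P1: load  L1 → I/S/I on L1; bus BusRd; mem=60
  op2 P1: store L2 := 30 → I/M/I on L2; bus BusRdX; mem=60
  op3 P0: store L0 := 53 → M/I/I on L0; bus BusRdX; mem=80
  op4 P1: load  L0 → S/S/I on L0; bus BusRd Flush; mem=53
  op5 P2: load  L1 → I/S/S on L1; bus BusRd; mem=60
  op6 P1: load  L0 → S/S/I on L0; bus (none); mem=53
  op7 P1: load  L2 → I/M/I on L2; bus (none); mem=60
  op8 P0: store L0 := 30 → M/I/I on L0; bus BusRdX; mem=53
  op9 P1: store L2 := 93 → I/M/I on L2; bus (none); mem=60
  op10 P1: load  L2 → I/M/I on L2; bus (none); mem=60
  op11 P0: store L0 := 55 → M/I/I on L0; bus (none); mem=53
  op12 P1: load  L0 → S/S/I on L0; bus BusRd Flush; mem=55
  op13 P0: store L0 := 38 → M/I/I on L0; bus BusRdX; mem=55
  op14 P2: load  L2 → I/S/S on L2; bus BusRd Flush; mem=93
  op15 P2: store L2 := 98 → I/I/M on L2; bus BusRdX; mem=93
  op16 P1: load  L1 → I/S/S on L1; bus (none); mem=60
  op17 P1: load  L0 → S/S/I on L0; bus BusRd Flush; mem=38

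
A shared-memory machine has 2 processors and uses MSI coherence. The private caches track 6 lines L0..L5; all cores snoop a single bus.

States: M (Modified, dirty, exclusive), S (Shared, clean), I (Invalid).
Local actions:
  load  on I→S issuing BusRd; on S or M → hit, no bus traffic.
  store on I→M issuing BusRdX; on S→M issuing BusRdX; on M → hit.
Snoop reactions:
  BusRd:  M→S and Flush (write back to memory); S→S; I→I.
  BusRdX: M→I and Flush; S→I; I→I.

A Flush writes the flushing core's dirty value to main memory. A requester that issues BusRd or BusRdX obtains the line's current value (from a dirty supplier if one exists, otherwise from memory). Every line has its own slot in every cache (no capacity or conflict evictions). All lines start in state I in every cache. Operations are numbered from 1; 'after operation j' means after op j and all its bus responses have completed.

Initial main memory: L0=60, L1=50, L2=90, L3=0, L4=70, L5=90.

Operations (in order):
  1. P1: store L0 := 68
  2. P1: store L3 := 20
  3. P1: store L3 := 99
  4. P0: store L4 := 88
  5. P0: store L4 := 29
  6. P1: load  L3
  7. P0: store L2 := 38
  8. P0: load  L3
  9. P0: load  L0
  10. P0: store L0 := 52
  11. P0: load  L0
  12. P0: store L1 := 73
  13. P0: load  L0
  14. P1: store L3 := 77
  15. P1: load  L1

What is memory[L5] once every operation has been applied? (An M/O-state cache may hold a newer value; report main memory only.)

memory[L5] = 90

  op1 P1: store L0 := 68 → I/M on L0; bus BusRdX; mem=60
  op2 P1: store L3 := 20 → I/M on L3; bus BusRdX; mem=0
  op3 P1: store L3 := 99 → I/M on L3; bus (none); mem=0
  op4 P0: store L4 := 88 → M/I on L4; bus BusRdX; mem=70
  op5 P0: store L4 := 29 → M/I on L4; bus (none); mem=70
  op6 P1: load  L3 → I/M on L3; bus (none); mem=0
  op7 P0: store L2 := 38 → M/I on L2; bus BusRdX; mem=90
  op8 P0: load  L3 → S/S on L3; bus BusRd Flush; mem=99
  op9 P0: load  L0 → S/S on L0; bus BusRd Flush; mem=68
  op10 P0: store L0 := 52 → M/I on L0; bus BusRdX; mem=68
  op11 P0: load  L0 → M/I on L0; bus (none); mem=68
  op12 P0: store L1 := 73 → M/I on L1; bus BusRdX; mem=50
  op13 P0: load  L0 → M/I on L0; bus (none); mem=68
  op14 P1: store L3 := 77 → I/M on L3; bus BusRdX; mem=99
  op15 P1: load  L1 → S/S on L1; bus BusRd Flush; mem=73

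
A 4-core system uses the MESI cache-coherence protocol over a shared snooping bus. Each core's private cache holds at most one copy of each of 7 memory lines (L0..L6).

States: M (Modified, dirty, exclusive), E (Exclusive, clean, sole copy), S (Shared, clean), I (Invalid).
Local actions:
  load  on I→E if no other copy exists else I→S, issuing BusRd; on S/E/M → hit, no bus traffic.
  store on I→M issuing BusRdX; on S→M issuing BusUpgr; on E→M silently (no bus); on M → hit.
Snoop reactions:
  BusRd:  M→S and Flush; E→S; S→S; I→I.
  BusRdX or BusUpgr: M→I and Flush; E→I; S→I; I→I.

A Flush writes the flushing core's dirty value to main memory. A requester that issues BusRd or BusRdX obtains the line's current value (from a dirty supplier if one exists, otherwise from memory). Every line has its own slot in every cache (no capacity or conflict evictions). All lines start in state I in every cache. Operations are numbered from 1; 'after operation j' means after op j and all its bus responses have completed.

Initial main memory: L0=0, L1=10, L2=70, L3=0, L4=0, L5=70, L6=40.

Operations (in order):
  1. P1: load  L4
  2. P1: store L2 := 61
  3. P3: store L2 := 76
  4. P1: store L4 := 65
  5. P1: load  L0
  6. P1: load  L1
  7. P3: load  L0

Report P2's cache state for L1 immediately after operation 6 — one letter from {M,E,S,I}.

state = I

  op1 P1: load  L4 → I/E/I/I on L4; bus BusRd; mem=0
  op2 P1: store L2 := 61 → I/M/I/I on L2; bus BusRdX; mem=70
  op3 P3: store L2 := 76 → I/I/I/M on L2; bus BusRdX Flush; mem=61
  op4 P1: store L4 := 65 → I/M/I/I on L4; bus (none); mem=0
  op5 P1: load  L0 → I/E/I/I on L0; bus BusRd; mem=0
  op6 P1: load  L1 → I/E/I/I on L1; bus BusRd; mem=10
  op7 P3: load  L0 → I/S/I/S on L0; bus BusRd; mem=0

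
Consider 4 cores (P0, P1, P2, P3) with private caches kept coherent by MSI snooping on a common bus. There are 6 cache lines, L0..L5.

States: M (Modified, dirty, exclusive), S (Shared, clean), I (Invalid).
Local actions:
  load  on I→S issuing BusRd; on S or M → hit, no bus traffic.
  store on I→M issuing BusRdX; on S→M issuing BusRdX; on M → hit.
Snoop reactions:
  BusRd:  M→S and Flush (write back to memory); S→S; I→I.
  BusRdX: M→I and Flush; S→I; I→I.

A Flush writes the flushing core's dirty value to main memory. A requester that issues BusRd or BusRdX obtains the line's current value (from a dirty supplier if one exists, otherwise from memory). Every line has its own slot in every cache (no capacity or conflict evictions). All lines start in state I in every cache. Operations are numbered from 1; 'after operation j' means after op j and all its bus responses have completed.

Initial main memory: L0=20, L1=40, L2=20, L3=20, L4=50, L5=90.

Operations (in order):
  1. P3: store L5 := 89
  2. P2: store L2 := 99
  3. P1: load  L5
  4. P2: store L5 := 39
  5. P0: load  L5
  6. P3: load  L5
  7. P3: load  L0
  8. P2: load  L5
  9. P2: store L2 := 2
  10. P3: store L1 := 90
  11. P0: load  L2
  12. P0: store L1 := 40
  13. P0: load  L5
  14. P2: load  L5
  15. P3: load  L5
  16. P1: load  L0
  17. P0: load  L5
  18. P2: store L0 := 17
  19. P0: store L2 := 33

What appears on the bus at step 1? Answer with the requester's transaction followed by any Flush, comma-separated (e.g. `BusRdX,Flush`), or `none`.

bus = BusRdX

1. P3: store L5 := 89  bus=[BusRdX]  L5: P0=I P1=I P2=I P3=M  mem[L5]=90
2. P2: store L2 := 99  bus=[BusRdX]  L2: P0=I P1=I P2=M P3=I  mem[L2]=20
3. P1: load  L5  bus=[BusRd,Flush]  L5: P0=I P1=S P2=I P3=S  mem[L5]=89
4. P2: store L5 := 39  bus=[BusRdX]  L5: P0=I P1=I P2=M P3=I  mem[L5]=89
5. P0: load  L5  bus=[BusRd,Flush]  L5: P0=S P1=I P2=S P3=I  mem[L5]=39
6. P3: load  L5  bus=[BusRd]  L5: P0=S P1=I P2=S P3=S  mem[L5]=39
7. P3: load  L0  bus=[BusRd]  L0: P0=I P1=I P2=I P3=S  mem[L0]=20
8. P2: load  L5  bus=[-]  L5: P0=S P1=I P2=S P3=S  mem[L5]=39
9. P2: store L2 := 2  bus=[-]  L2: P0=I P1=I P2=M P3=I  mem[L2]=20
10. P3: store L1 := 90  bus=[BusRdX]  L1: P0=I P1=I P2=I P3=M  mem[L1]=40
11. P0: load  L2  bus=[BusRd,Flush]  L2: P0=S P1=I P2=S P3=I  mem[L2]=2
12. P0: store L1 := 40  bus=[BusRdX,Flush]  L1: P0=M P1=I P2=I P3=I  mem[L1]=90
13. P0: load  L5  bus=[-]  L5: P0=S P1=I P2=S P3=S  mem[L5]=39
14. P2: load  L5  bus=[-]  L5: P0=S P1=I P2=S P3=S  mem[L5]=39
15. P3: load  L5  bus=[-]  L5: P0=S P1=I P2=S P3=S  mem[L5]=39
16. P1: load  L0  bus=[BusRd]  L0: P0=I P1=S P2=I P3=S  mem[L0]=20
17. P0: load  L5  bus=[-]  L5: P0=S P1=I P2=S P3=S  mem[L5]=39
18. P2: store L0 := 17  bus=[BusRdX]  L0: P0=I P1=I P2=M P3=I  mem[L0]=20
19. P0: store L2 := 33  bus=[BusRdX]  L2: P0=M P1=I P2=I P3=I  mem[L2]=2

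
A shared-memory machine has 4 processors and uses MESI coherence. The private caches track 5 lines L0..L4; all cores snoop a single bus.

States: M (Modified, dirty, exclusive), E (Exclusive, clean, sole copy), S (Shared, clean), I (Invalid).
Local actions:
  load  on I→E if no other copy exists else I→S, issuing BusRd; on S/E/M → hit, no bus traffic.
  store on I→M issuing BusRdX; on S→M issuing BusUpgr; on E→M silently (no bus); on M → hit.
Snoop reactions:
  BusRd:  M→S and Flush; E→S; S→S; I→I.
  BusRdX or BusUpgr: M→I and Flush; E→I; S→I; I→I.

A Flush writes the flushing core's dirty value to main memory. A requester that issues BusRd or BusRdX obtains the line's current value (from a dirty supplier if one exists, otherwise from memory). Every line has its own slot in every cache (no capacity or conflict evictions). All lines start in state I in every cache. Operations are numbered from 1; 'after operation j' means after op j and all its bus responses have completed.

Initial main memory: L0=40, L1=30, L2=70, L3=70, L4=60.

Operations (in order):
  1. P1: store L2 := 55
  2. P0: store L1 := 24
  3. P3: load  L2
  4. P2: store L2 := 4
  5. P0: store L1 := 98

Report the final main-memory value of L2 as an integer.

memory[L2] = 55

  op1 P1: store L2 := 55 → I/M/I/I on L2; bus BusRdX; mem=70
  op2 P0: store L1 := 24 → M/I/I/I on L1; bus BusRdX; mem=30
  op3 P3: load  L2 → I/S/I/S on L2; bus BusRd Flush; mem=55
  op4 P2: store L2 := 4 → I/I/M/I on L2; bus BusRdX; mem=55
  op5 P0: store L1 := 98 → M/I/I/I on L1; bus (none); mem=30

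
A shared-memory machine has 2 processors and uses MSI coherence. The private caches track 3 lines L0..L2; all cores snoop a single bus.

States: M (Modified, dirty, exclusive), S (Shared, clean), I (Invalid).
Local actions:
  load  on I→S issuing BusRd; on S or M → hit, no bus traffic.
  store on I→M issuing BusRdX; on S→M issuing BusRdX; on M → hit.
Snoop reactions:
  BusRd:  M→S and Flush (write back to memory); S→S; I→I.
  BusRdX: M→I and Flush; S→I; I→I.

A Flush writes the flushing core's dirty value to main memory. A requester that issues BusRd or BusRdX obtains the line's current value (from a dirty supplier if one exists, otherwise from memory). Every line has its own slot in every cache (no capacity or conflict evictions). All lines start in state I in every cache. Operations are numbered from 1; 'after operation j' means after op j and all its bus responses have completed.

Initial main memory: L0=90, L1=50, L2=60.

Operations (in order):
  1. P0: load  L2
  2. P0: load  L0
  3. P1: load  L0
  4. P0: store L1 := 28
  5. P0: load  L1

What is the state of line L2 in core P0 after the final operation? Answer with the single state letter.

step 1: P0: load  L2  ⟶  SI  (L2)  txn=BusRd  M[L2]=60
step 2: P0: load  L0  ⟶  SI  (L0)  txn=BusRd  M[L0]=90
step 3: P1: load  L0  ⟶  SS  (L0)  txn=BusRd  M[L0]=90
step 4: P0: store L1 := 28  ⟶  MI  (L1)  txn=BusRdX  M[L1]=50
step 5: P0: load  L1  ⟶  MI  (L1)  txn=∅  M[L1]=50

state = S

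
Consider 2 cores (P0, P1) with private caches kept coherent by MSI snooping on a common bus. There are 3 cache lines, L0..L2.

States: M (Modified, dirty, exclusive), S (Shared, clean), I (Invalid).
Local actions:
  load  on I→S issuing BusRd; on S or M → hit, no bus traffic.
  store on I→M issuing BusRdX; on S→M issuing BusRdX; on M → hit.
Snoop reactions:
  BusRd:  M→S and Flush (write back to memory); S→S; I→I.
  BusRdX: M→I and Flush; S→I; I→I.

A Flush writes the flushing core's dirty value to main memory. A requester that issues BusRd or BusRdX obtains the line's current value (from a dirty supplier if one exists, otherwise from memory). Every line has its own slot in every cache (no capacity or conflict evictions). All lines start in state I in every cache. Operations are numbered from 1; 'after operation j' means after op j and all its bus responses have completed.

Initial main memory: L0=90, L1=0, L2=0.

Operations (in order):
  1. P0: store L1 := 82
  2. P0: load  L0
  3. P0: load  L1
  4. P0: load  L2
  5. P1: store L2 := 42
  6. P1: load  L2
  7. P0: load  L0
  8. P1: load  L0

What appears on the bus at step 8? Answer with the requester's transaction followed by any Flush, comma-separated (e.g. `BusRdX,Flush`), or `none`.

step 1: P0: store L1 := 82  ⟶  MI  (L1)  txn=BusRdX  M[L1]=0
step 2: P0: load  L0  ⟶  SI  (L0)  txn=BusRd  M[L0]=90
step 3: P0: load  L1  ⟶  MI  (L1)  txn=∅  M[L1]=0
step 4: P0: load  L2  ⟶  SI  (L2)  txn=BusRd  M[L2]=0
step 5: P1: store L2 := 42  ⟶  IM  (L2)  txn=BusRdX  M[L2]=0
step 6: P1: load  L2  ⟶  IM  (L2)  txn=∅  M[L2]=0
step 7: P0: load  L0  ⟶  SI  (L0)  txn=∅  M[L0]=90
step 8: P1: load  L0  ⟶  SS  (L0)  txn=BusRd  M[L0]=90

bus = BusRd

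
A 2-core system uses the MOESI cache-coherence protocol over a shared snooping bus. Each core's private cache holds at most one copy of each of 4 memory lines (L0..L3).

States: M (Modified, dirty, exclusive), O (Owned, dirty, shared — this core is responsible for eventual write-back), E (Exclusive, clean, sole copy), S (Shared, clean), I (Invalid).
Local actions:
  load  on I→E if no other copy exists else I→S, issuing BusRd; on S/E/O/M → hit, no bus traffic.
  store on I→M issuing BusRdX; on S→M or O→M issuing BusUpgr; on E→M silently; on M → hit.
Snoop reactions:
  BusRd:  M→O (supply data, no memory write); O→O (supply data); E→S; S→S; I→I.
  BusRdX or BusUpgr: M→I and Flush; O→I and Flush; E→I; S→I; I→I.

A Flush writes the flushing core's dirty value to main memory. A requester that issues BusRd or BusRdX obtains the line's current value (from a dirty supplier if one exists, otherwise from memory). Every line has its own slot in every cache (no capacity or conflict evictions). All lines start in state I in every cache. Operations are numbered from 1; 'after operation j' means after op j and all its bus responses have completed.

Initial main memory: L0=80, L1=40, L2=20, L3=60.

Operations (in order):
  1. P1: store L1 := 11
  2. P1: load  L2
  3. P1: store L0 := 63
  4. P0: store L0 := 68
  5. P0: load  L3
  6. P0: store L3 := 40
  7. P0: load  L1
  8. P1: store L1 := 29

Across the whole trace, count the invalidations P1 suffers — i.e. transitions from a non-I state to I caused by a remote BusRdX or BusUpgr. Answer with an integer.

invalidations = 1

1. P1: store L1 := 11  bus=[BusRdX]  L1: P0=I P1=M  mem[L1]=40
2. P1: load  L2  bus=[BusRd]  L2: P0=I P1=E  mem[L2]=20
3. P1: store L0 := 63  bus=[BusRdX]  L0: P0=I P1=M  mem[L0]=80
4. P0: store L0 := 68  bus=[BusRdX,Flush]  L0: P0=M P1=I  mem[L0]=63
5. P0: load  L3  bus=[BusRd]  L3: P0=E P1=I  mem[L3]=60
6. P0: store L3 := 40  bus=[-]  L3: P0=M P1=I  mem[L3]=60
7. P0: load  L1  bus=[BusRd]  L1: P0=S P1=O  mem[L1]=40
8. P1: store L1 := 29  bus=[BusUpgr]  L1: P0=I P1=M  mem[L1]=40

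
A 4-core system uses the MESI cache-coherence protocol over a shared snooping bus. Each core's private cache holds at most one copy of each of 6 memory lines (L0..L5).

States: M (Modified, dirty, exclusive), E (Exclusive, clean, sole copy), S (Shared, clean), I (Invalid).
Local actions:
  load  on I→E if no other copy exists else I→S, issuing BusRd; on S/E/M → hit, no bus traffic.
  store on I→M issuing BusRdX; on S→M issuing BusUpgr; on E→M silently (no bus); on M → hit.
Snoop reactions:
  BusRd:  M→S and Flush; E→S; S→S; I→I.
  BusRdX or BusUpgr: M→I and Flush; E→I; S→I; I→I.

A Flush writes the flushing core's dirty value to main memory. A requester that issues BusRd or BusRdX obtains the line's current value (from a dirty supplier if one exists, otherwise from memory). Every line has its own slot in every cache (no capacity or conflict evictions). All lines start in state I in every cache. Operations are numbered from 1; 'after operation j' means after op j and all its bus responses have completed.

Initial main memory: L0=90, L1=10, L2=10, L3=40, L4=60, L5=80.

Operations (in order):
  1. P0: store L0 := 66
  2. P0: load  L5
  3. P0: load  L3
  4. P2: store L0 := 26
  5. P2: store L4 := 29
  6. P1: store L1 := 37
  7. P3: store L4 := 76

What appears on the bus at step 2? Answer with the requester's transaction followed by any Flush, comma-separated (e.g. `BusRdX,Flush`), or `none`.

[1] P0: store L0 := 66 | P0:M(66), P1:I, P2:I, P3:I | bus: BusRdX
[2] P0: load  L5 | P0:E(80), P1:I, P2:I, P3:I | bus: BusRd
[3] P0: load  L3 | P0:E(40), P1:I, P2:I, P3:I | bus: BusRd
[4] P2: store L0 := 26 | P0:I, P1:I, P2:M(26), P3:I | bus: BusRdX,Flush
[5] P2: store L4 := 29 | P0:I, P1:I, P2:M(29), P3:I | bus: BusRdX
[6] P1: store L1 := 37 | P0:I, P1:M(37), P2:I, P3:I | bus: BusRdX
[7] P3: store L4 := 76 | P0:I, P1:I, P2:I, P3:M(76) | bus: BusRdX,Flush

bus = BusRd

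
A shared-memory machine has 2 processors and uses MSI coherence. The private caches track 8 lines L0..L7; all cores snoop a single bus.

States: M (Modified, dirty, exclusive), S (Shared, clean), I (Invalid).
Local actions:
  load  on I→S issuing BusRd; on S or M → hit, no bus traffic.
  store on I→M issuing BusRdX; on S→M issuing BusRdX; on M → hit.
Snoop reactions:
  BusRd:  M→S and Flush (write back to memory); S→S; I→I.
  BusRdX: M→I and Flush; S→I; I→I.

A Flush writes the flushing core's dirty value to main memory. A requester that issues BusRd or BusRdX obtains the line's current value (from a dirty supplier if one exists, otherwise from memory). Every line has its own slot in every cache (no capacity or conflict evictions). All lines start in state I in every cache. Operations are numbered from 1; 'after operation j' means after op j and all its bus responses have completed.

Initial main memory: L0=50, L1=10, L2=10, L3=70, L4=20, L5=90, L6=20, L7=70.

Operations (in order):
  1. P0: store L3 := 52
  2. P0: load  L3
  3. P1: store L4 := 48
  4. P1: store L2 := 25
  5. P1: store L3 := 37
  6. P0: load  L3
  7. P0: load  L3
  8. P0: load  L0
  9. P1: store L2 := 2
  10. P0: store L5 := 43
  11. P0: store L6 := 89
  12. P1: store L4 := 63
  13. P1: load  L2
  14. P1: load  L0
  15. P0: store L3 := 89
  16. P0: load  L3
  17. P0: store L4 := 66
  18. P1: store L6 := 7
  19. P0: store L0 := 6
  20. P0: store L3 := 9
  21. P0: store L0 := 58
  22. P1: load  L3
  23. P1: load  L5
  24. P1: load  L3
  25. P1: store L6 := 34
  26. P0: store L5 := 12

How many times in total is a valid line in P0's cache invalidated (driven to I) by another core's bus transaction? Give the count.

invalidations = 2

1. P0: store L3 := 52  bus=[BusRdX]  L3: P0=M P1=I  mem[L3]=70
2. P0: load  L3  bus=[-]  L3: P0=M P1=I  mem[L3]=70
3. P1: store L4 := 48  bus=[BusRdX]  L4: P0=I P1=M  mem[L4]=20
4. P1: store L2 := 25  bus=[BusRdX]  L2: P0=I P1=M  mem[L2]=10
5. P1: store L3 := 37  bus=[BusRdX,Flush]  L3: P0=I P1=M  mem[L3]=52
6. P0: load  L3  bus=[BusRd,Flush]  L3: P0=S P1=S  mem[L3]=37
7. P0: load  L3  bus=[-]  L3: P0=S P1=S  mem[L3]=37
8. P0: load  L0  bus=[BusRd]  L0: P0=S P1=I  mem[L0]=50
9. P1: store L2 := 2  bus=[-]  L2: P0=I P1=M  mem[L2]=10
10. P0: store L5 := 43  bus=[BusRdX]  L5: P0=M P1=I  mem[L5]=90
11. P0: store L6 := 89  bus=[BusRdX]  L6: P0=M P1=I  mem[L6]=20
12. P1: store L4 := 63  bus=[-]  L4: P0=I P1=M  mem[L4]=20
13. P1: load  L2  bus=[-]  L2: P0=I P1=M  mem[L2]=10
14. P1: load  L0  bus=[BusRd]  L0: P0=S P1=S  mem[L0]=50
15. P0: store L3 := 89  bus=[BusRdX]  L3: P0=M P1=I  mem[L3]=37
16. P0: load  L3  bus=[-]  L3: P0=M P1=I  mem[L3]=37
17. P0: store L4 := 66  bus=[BusRdX,Flush]  L4: P0=M P1=I  mem[L4]=63
18. P1: store L6 := 7  bus=[BusRdX,Flush]  L6: P0=I P1=M  mem[L6]=89
19. P0: store L0 := 6  bus=[BusRdX]  L0: P0=M P1=I  mem[L0]=50
20. P0: store L3 := 9  bus=[-]  L3: P0=M P1=I  mem[L3]=37
21. P0: store L0 := 58  bus=[-]  L0: P0=M P1=I  mem[L0]=50
22. P1: load  L3  bus=[BusRd,Flush]  L3: P0=S P1=S  mem[L3]=9
23. P1: load  L5  bus=[BusRd,Flush]  L5: P0=S P1=S  mem[L5]=43
24. P1: load  L3  bus=[-]  L3: P0=S P1=S  mem[L3]=9
25. P1: store L6 := 34  bus=[-]  L6: P0=I P1=M  mem[L6]=89
26. P0: store L5 := 12  bus=[BusRdX]  L5: P0=M P1=I  mem[L5]=43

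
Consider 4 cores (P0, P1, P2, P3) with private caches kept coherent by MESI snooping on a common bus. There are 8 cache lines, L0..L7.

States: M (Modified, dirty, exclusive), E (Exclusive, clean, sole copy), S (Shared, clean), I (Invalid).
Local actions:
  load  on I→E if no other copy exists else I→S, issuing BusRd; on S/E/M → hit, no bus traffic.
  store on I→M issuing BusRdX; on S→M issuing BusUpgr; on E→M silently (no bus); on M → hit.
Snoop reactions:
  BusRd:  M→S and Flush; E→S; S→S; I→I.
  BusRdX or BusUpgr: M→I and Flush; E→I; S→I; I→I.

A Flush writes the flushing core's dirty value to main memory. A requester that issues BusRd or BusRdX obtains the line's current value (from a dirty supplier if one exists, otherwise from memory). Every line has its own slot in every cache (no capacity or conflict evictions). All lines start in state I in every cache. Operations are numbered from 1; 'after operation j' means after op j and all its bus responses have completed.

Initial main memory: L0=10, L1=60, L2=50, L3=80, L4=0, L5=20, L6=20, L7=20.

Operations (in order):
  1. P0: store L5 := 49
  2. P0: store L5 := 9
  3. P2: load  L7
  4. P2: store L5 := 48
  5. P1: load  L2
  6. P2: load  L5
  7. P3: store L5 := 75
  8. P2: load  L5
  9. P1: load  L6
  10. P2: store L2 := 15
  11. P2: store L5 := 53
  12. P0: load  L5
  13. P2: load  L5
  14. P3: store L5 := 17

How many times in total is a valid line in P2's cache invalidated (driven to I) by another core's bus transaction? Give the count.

[1] P0: store L5 := 49 | P0:M(49), P1:I, P2:I, P3:I | bus: BusRdX
[2] P0: store L5 := 9 | P0:M(9), P1:I, P2:I, P3:I | bus: none
[3] P2: load  L7 | P0:I, P1:I, P2:E(20), P3:I | bus: BusRd
[4] P2: store L5 := 48 | P0:I, P1:I, P2:M(48), P3:I | bus: BusRdX,Flush
[5] P1: load  L2 | P0:I, P1:E(50), P2:I, P3:I | bus: BusRd
[6] P2: load  L5 | P0:I, P1:I, P2:M(48), P3:I | bus: none
[7] P3: store L5 := 75 | P0:I, P1:I, P2:I, P3:M(75) | bus: BusRdX,Flush
[8] P2: load  L5 | P0:I, P1:I, P2:S(75), P3:S(75) | bus: BusRd,Flush
[9] P1: load  L6 | P0:I, P1:E(20), P2:I, P3:I | bus: BusRd
[10] P2: store L2 := 15 | P0:I, P1:I, P2:M(15), P3:I | bus: BusRdX
[11] P2: store L5 := 53 | P0:I, P1:I, P2:M(53), P3:I | bus: BusUpgr
[12] P0: load  L5 | P0:S(53), P1:I, P2:S(53), P3:I | bus: BusRd,Flush
[13] P2: load  L5 | P0:S(53), P1:I, P2:S(53), P3:I | bus: none
[14] P3: store L5 := 17 | P0:I, P1:I, P2:I, P3:M(17) | bus: BusRdX

invalidations = 2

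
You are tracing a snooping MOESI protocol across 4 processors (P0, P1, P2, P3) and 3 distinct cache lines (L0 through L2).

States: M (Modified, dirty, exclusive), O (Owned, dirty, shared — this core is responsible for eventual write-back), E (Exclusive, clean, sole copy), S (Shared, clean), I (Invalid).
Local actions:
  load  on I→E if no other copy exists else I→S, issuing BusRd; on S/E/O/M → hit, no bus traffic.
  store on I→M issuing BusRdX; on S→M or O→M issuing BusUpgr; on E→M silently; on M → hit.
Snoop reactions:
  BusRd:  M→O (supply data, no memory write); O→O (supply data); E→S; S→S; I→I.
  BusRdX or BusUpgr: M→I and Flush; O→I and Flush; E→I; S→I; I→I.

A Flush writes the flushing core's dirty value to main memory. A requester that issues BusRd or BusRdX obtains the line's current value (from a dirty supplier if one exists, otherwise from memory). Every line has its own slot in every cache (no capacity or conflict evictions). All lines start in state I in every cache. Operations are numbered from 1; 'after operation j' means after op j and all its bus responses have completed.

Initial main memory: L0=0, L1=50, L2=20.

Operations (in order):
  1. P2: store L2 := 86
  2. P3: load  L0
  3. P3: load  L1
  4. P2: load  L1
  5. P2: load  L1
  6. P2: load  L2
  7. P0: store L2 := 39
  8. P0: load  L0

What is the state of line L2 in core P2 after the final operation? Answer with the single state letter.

state = I

1. P2: store L2 := 86  bus=[BusRdX]  L2: P0=I P1=I P2=M P3=I  mem[L2]=20
2. P3: load  L0  bus=[BusRd]  L0: P0=I P1=I P2=I P3=E  mem[L0]=0
3. P3: load  L1  bus=[BusRd]  L1: P0=I P1=I P2=I P3=E  mem[L1]=50
4. P2: load  L1  bus=[BusRd]  L1: P0=I P1=I P2=S P3=S  mem[L1]=50
5. P2: load  L1  bus=[-]  L1: P0=I P1=I P2=S P3=S  mem[L1]=50
6. P2: load  L2  bus=[-]  L2: P0=I P1=I P2=M P3=I  mem[L2]=20
7. P0: store L2 := 39  bus=[BusRdX,Flush]  L2: P0=M P1=I P2=I P3=I  mem[L2]=86
8. P0: load  L0  bus=[BusRd]  L0: P0=S P1=I P2=I P3=S  mem[L0]=0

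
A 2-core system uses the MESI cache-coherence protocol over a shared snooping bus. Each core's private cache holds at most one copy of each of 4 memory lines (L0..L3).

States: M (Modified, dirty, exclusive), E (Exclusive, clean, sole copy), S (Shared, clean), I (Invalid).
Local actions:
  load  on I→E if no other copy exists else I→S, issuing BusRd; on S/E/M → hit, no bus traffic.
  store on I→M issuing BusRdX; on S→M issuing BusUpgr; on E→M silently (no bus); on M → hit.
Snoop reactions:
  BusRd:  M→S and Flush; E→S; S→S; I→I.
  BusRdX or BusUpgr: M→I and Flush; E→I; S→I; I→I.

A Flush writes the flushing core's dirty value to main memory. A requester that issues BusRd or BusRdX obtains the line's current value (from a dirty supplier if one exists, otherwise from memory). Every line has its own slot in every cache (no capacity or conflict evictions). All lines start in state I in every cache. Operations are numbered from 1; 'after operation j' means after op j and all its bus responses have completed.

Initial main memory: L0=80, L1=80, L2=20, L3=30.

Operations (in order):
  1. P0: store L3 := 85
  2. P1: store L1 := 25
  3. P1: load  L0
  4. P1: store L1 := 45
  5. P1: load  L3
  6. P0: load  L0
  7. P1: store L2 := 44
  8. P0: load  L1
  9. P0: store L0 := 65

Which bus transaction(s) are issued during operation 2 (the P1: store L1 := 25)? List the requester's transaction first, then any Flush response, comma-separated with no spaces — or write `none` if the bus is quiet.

step 1: P0: store L3 := 85  ⟶  MI  (L3)  txn=BusRdX  M[L3]=30
step 2: P1: store L1 := 25  ⟶  IM  (L1)  txn=BusRdX  M[L1]=80
step 3: P1: load  L0  ⟶  IE  (L0)  txn=BusRd  M[L0]=80
step 4: P1: store L1 := 45  ⟶  IM  (L1)  txn=∅  M[L1]=80
step 5: P1: load  L3  ⟶  SS  (L3)  txn=BusRd+Flush  M[L3]=85
step 6: P0: load  L0  ⟶  SS  (L0)  txn=BusRd  M[L0]=80
step 7: P1: store L2 := 44  ⟶  IM  (L2)  txn=BusRdX  M[L2]=20
step 8: P0: load  L1  ⟶  SS  (L1)  txn=BusRd+Flush  M[L1]=45
step 9: P0: store L0 := 65  ⟶  MI  (L0)  txn=BusUpgr  M[L0]=80

bus = BusRdX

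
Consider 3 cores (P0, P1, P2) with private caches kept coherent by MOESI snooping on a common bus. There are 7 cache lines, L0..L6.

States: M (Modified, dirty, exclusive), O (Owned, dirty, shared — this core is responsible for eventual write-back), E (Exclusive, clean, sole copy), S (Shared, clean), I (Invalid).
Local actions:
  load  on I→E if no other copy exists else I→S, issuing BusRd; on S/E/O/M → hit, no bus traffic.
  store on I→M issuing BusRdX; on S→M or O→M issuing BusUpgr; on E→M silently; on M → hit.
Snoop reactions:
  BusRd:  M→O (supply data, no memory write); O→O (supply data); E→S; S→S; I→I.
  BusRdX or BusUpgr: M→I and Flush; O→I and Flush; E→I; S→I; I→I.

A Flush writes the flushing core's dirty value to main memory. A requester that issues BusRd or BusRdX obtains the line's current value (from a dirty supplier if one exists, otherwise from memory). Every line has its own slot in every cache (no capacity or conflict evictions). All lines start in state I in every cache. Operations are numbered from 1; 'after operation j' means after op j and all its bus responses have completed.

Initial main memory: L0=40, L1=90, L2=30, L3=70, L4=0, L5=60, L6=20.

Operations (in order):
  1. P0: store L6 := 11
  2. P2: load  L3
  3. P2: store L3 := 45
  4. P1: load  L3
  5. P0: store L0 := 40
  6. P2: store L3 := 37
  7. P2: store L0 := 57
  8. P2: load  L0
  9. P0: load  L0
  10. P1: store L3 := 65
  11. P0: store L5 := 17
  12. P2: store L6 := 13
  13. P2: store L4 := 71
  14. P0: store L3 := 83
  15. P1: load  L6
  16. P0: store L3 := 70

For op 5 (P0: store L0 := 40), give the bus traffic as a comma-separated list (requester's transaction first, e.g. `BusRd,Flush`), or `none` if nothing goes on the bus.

bus = BusRdX

  op1 P0: store L6 := 11 → M/I/I on L6; bus BusRdX; mem=20
  op2 P2: load  L3 → I/I/E on L3; bus BusRd; mem=70
  op3 P2: store L3 := 45 → I/I/M on L3; bus (none); mem=70
  op4 P1: load  L3 → I/S/O on L3; bus BusRd; mem=70
  op5 P0: store L0 := 40 → M/I/I on L0; bus BusRdX; mem=40
  op6 P2: store L3 := 37 → I/I/M on L3; bus BusUpgr; mem=70
  op7 P2: store L0 := 57 → I/I/M on L0; bus BusRdX Flush; mem=40
  op8 P2: load  L0 → I/I/M on L0; bus (none); mem=40
  op9 P0: load  L0 → S/I/O on L0; bus BusRd; mem=40
  op10 P1: store L3 := 65 → I/M/I on L3; bus BusRdX Flush; mem=37
  op11 P0: store L5 := 17 → M/I/I on L5; bus BusRdX; mem=60
  op12 P2: store L6 := 13 → I/I/M on L6; bus BusRdX Flush; mem=11
  op13 P2: store L4 := 71 → I/I/M on L4; bus BusRdX; mem=0
  op14 P0: store L3 := 83 → M/I/I on L3; bus BusRdX Flush; mem=65
  op15 P1: load  L6 → I/S/O on L6; bus BusRd; mem=11
  op16 P0: store L3 := 70 → M/I/I on L3; bus (none); mem=65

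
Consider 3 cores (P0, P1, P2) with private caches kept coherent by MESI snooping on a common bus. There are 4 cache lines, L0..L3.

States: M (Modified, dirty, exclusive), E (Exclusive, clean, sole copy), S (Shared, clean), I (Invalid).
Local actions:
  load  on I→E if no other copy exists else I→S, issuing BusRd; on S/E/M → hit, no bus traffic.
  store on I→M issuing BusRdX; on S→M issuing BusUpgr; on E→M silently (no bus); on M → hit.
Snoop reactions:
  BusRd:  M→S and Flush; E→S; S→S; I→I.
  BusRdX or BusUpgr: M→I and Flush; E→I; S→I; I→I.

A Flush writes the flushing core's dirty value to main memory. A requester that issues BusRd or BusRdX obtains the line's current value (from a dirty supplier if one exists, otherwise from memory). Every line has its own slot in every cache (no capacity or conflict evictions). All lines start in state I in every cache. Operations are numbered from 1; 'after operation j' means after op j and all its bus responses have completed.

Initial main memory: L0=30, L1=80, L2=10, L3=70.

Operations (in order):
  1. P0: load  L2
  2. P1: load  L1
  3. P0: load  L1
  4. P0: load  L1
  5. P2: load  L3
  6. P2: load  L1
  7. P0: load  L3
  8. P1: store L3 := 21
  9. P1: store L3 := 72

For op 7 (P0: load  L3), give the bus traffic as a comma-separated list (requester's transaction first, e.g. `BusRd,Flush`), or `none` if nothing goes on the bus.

  op1 P0: load  L2 → E/I/I on L2; bus BusRd; mem=10
  op2 P1: load  L1 → I/E/I on L1; bus BusRd; mem=80
  op3 P0: load  L1 → S/S/I on L1; bus BusRd; mem=80
  op4 P0: load  L1 → S/S/I on L1; bus (none); mem=80
  op5 P2: load  L3 → I/I/E on L3; bus BusRd; mem=70
  op6 P2: load  L1 → S/S/S on L1; bus BusRd; mem=80
  op7 P0: load  L3 → S/I/S on L3; bus BusRd; mem=70
  op8 P1: store L3 := 21 → I/M/I on L3; bus BusRdX; mem=70
  op9 P1: store L3 := 72 → I/M/I on L3; bus (none); mem=70

bus = BusRd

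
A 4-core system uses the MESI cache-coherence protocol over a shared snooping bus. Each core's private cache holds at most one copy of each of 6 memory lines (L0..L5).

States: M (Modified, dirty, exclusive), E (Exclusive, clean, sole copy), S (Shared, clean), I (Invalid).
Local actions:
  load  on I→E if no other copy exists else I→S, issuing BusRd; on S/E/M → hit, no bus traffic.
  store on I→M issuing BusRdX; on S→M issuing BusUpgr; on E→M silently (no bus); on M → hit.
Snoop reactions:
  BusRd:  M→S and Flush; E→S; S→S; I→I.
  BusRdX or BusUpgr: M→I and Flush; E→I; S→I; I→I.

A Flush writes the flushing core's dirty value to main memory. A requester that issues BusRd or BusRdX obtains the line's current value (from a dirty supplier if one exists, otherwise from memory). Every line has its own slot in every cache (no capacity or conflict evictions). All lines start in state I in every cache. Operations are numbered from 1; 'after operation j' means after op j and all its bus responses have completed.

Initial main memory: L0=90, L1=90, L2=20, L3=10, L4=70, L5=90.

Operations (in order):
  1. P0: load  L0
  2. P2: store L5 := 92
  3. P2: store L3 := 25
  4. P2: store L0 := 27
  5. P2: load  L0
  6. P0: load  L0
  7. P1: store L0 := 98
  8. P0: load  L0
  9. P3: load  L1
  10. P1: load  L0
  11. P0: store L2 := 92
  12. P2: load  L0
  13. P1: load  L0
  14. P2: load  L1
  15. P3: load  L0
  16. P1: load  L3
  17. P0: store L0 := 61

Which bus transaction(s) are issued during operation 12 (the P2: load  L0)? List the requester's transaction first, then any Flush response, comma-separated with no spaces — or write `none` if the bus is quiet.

bus = BusRd

  op1 P0: load  L0 → E/I/I/I on L0; bus BusRd; mem=90
  op2 P2: store L5 := 92 → I/I/M/I on L5; bus BusRdX; mem=90
  op3 P2: store L3 := 25 → I/I/M/I on L3; bus BusRdX; mem=10
  op4 P2: store L0 := 27 → I/I/M/I on L0; bus BusRdX; mem=90
  op5 P2: load  L0 → I/I/M/I on L0; bus (none); mem=90
  op6 P0: load  L0 → S/I/S/I on L0; bus BusRd Flush; mem=27
  op7 P1: store L0 := 98 → I/M/I/I on L0; bus BusRdX; mem=27
  op8 P0: load  L0 → S/S/I/I on L0; bus BusRd Flush; mem=98
  op9 P3: load  L1 → I/I/I/E on L1; bus BusRd; mem=90
  op10 P1: load  L0 → S/S/I/I on L0; bus (none); mem=98
  op11 P0: store L2 := 92 → M/I/I/I on L2; bus BusRdX; mem=20
  op12 P2: load  L0 → S/S/S/I on L0; bus BusRd; mem=98
  op13 P1: load  L0 → S/S/S/I on L0; bus (none); mem=98
  op14 P2: load  L1 → I/I/S/S on L1; bus BusRd; mem=90
  op15 P3: load  L0 → S/S/S/S on L0; bus BusRd; mem=98
  op16 P1: load  L3 → I/S/S/I on L3; bus BusRd Flush; mem=25
  op17 P0: store L0 := 61 → M/I/I/I on L0; bus BusUpgr; mem=98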